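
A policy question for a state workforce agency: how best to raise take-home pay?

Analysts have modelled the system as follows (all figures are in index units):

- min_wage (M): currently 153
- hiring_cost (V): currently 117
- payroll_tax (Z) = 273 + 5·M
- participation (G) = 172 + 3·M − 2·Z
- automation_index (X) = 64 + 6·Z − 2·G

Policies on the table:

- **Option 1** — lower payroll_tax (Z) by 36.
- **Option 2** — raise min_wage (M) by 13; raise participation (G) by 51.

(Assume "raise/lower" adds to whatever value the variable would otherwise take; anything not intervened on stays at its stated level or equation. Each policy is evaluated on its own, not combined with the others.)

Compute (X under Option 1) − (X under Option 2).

Option 1 (Z − 36):
  M = 153
  Z = 273 + 5·153 (−36 from intervention) = 1002
  G = 172 + 3·153 − 2·1002 = -1373
  X = 64 + 6·1002 − 2·(-1373) = 8822
Option 2 (M + 13, G + 51):
  M = 153 + 13 = 166
  Z = 273 + 5·166 = 1103
  G = 172 + 3·166 − 2·1103 (+51 from intervention) = -1485
  X = 64 + 6·1103 − 2·(-1485) = 9652
X: 8822 − 9652 = -830

-830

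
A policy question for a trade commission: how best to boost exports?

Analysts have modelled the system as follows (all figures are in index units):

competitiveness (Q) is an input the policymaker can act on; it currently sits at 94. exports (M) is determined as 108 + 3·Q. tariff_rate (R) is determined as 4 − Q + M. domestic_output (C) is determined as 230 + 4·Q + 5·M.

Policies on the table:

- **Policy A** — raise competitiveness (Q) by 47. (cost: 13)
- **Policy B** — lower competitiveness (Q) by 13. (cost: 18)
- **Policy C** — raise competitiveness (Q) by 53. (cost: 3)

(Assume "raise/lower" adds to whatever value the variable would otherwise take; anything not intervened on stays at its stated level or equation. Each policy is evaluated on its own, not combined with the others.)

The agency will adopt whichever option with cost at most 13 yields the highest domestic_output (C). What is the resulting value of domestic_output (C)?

Policy A (Q + 47):
  Q = 94 + 47 = 141
  M = 108 + 3·141 = 531
  C = 230 + 4·141 + 5·531 = 3449
Policy C (Q + 53):
  Q = 94 + 53 = 147
  M = 108 + 3·147 = 549
  C = 230 + 4·147 + 5·549 = 3563
Comparing — Policy A: C=3449, Policy C: C=3563. Highest is 3563 (Policy C).

3563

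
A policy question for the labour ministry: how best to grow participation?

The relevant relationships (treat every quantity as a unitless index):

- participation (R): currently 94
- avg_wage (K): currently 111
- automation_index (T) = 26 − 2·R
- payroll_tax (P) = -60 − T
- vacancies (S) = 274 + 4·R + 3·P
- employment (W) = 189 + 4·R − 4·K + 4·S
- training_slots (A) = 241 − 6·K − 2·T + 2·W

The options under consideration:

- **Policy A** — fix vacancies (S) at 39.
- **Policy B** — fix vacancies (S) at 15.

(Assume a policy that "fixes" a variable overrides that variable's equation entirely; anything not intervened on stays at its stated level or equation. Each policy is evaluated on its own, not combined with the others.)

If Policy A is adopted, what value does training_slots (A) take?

Policy A (S := 39):
  R = 94
  K = 111
  T = 26 − 2·94 = -162
  P = -60 − (-162) = 102
  S = 39
  W = 189 + 4·94 − 4·111 + 4·39 = 277
  A = 241 − 6·111 − 2·(-162) + 2·277 = 453

453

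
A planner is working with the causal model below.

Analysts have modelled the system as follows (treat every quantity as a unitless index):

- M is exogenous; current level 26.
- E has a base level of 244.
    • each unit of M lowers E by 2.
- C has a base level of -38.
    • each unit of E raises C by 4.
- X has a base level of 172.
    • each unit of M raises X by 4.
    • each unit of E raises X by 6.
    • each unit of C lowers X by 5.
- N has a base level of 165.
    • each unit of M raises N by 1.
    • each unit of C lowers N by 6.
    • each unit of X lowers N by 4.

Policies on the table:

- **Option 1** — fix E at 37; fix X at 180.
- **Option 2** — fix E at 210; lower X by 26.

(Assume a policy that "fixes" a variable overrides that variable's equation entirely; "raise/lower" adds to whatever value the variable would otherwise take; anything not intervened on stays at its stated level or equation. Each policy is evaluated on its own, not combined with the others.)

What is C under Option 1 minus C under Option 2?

-692

Option 1 (E := 37, X := 180):
  M = 26
  E = 37
  C = -38 + 4·37 = 110
Option 2 (E := 210, X − 26):
  M = 26
  E = 210
  C = -38 + 4·210 = 802
C: 110 − 802 = -692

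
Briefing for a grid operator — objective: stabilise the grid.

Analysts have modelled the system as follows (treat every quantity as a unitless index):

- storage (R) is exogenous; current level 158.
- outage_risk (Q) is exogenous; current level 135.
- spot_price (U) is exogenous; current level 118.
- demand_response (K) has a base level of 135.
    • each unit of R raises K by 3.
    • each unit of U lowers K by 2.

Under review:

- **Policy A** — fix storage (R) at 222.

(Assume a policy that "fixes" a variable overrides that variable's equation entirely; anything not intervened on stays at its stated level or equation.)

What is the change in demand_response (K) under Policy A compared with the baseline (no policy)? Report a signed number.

192

Baseline:
  R = 158
  U = 118
  K = 135 + 3·158 − 2·118 = 373
Policy A (R := 222):
  R = 222
  U = 118
  K = 135 + 3·222 − 2·118 = 565
Change in K: 565 − 373 = 192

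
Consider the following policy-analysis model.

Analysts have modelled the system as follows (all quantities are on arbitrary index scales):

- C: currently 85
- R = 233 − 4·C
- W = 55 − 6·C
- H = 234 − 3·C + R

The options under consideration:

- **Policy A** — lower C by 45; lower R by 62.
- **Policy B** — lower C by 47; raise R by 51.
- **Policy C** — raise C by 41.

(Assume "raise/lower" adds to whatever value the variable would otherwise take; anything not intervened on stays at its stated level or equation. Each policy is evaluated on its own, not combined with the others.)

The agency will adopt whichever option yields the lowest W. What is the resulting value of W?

-701

Policy A (C − 45, R − 62):
  C = 85 − 45 = 40
  W = 55 − 6·40 = -185
Policy B (C − 47, R + 51):
  C = 85 − 47 = 38
  W = 55 − 6·38 = -173
Policy C (C + 41):
  C = 85 + 41 = 126
  W = 55 − 6·126 = -701
Comparing — Policy A: W=-185, Policy B: W=-173, Policy C: W=-701. Lowest is -701 (Policy C).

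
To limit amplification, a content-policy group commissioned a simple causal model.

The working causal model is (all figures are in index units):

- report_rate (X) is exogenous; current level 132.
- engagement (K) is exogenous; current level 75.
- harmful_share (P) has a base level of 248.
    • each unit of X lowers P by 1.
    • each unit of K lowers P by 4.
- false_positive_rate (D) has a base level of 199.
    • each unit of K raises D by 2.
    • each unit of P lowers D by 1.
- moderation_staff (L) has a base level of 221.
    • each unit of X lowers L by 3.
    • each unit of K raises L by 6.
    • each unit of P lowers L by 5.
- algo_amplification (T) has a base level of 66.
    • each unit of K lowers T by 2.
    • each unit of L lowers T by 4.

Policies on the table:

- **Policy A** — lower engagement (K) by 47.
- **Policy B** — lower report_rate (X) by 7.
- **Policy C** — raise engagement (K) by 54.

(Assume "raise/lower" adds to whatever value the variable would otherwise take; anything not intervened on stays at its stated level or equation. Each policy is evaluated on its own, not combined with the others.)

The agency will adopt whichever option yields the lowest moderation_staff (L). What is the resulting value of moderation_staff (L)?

Policy A (K − 47):
  X = 132
  K = 75 − 47 = 28
  P = 248 − 132 − 4·28 = 4
  L = 221 − 3·132 + 6·28 − 5·4 = -27
Policy B (X − 7):
  X = 132 − 7 = 125
  K = 75
  P = 248 − 125 − 4·75 = -177
  L = 221 − 3·125 + 6·75 − 5·(-177) = 1181
Policy C (K + 54):
  X = 132
  K = 75 + 54 = 129
  P = 248 − 132 − 4·129 = -400
  L = 221 − 3·132 + 6·129 − 5·(-400) = 2599
Comparing — Policy A: L=-27, Policy B: L=1181, Policy C: L=2599. Lowest is -27 (Policy A).

-27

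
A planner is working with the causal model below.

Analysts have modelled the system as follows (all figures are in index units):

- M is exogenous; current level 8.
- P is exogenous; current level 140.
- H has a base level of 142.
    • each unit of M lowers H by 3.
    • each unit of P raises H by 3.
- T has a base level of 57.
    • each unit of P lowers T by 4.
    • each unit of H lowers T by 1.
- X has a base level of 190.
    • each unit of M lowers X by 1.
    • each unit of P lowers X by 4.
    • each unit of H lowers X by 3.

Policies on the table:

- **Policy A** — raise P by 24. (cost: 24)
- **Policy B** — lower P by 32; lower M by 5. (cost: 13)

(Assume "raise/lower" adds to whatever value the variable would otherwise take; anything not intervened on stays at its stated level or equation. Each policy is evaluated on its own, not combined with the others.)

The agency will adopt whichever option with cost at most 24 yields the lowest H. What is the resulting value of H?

457

Policy A (P + 24):
  M = 8
  P = 140 + 24 = 164
  H = 142 − 3·8 + 3·164 = 610
Policy B (P − 32, M − 5):
  M = 8 − 5 = 3
  P = 140 − 32 = 108
  H = 142 − 3·3 + 3·108 = 457
Comparing — Policy A: H=610, Policy B: H=457. Lowest is 457 (Policy B).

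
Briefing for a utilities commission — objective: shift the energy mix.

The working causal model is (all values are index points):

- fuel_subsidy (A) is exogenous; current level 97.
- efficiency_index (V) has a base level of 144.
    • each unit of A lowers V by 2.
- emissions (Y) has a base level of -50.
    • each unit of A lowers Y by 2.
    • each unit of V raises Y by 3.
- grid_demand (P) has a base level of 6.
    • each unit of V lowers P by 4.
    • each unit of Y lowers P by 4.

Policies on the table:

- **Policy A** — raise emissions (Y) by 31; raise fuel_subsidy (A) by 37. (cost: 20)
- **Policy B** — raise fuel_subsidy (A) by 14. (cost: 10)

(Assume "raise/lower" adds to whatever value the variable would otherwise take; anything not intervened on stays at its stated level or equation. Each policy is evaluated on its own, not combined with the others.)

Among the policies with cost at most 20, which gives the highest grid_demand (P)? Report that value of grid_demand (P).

Policy A (Y + 31, A + 37):
  A = 97 + 37 = 134
  V = 144 − 2·134 = -124
  Y = -50 − 2·134 + 3·(-124) (+31 from intervention) = -659
  P = 6 − 4·(-124) − 4·(-659) = 3138
Policy B (A + 14):
  A = 97 + 14 = 111
  V = 144 − 2·111 = -78
  Y = -50 − 2·111 + 3·(-78) = -506
  P = 6 − 4·(-78) − 4·(-506) = 2342
Comparing — Policy A: P=3138, Policy B: P=2342. Highest is 3138 (Policy A).

3138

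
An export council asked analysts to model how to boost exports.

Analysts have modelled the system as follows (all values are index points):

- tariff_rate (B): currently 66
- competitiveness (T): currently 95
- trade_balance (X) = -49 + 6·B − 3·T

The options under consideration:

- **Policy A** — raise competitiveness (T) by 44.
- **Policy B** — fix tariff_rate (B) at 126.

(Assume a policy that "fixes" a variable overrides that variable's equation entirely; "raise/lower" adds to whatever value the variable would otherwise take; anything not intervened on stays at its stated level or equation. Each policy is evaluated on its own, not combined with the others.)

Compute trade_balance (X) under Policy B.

422

Policy B (B := 126):
  B = 126
  T = 95
  X = -49 + 6·126 − 3·95 = 422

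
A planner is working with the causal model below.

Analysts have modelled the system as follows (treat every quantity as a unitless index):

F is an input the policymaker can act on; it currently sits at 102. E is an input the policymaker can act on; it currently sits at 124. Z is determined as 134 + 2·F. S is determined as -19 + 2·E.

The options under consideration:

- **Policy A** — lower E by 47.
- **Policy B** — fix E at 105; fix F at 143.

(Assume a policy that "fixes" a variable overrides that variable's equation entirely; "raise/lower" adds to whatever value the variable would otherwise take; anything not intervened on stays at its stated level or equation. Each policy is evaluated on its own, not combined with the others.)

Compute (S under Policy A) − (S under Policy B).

-56

Policy A (E − 47):
  E = 124 − 47 = 77
  S = -19 + 2·77 = 135
Policy B (E := 105, F := 143):
  E = 105
  S = -19 + 2·105 = 191
S: 135 − 191 = -56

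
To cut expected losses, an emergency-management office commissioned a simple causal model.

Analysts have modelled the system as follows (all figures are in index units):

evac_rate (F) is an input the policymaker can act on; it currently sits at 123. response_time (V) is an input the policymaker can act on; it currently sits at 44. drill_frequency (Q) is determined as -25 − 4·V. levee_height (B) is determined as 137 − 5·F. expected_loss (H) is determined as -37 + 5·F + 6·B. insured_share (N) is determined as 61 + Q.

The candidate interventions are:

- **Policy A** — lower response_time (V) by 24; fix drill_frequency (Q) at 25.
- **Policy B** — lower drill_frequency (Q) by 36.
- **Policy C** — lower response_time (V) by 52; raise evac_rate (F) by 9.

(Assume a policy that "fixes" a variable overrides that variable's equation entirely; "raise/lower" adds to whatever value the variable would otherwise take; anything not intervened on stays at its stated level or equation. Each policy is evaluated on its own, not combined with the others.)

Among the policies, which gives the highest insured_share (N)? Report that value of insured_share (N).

Policy A (V − 24, Q := 25):
  V = 44 − 24 = 20
  Q = 25
  N = 61 + 25 = 86
Policy B (Q − 36):
  V = 44
  Q = -25 − 4·44 (−36 from intervention) = -237
  N = 61 + (-237) = -176
Policy C (V − 52, F + 9):
  V = 44 − 52 = -8
  Q = -25 − 4·(-8) = 7
  N = 61 + 7 = 68
Comparing — Policy A: N=86, Policy B: N=-176, Policy C: N=68. Highest is 86 (Policy A).

86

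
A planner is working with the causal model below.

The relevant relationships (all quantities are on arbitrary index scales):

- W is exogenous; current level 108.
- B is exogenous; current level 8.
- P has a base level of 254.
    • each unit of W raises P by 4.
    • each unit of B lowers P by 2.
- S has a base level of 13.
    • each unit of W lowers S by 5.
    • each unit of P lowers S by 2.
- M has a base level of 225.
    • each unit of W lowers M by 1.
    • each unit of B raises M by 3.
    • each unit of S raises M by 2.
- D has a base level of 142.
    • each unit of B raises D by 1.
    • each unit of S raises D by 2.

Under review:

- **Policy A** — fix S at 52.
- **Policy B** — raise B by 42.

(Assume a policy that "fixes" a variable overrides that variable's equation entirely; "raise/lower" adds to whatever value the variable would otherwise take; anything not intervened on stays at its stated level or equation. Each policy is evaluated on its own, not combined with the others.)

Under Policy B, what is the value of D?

-3206

Policy B (B + 42):
  W = 108
  B = 8 + 42 = 50
  P = 254 + 4·108 − 2·50 = 586
  S = 13 − 5·108 − 2·586 = -1699
  D = 142 + 50 + 2·(-1699) = -3206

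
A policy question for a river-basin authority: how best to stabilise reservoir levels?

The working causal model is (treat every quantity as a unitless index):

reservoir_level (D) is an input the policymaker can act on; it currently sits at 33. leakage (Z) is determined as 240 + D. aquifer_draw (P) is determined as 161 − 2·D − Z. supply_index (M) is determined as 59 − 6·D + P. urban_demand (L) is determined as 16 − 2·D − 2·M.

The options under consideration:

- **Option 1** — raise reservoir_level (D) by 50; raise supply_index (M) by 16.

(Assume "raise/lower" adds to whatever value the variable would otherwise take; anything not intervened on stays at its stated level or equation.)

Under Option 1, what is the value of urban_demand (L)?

Option 1 (D + 50, M + 16):
  D = 33 + 50 = 83
  Z = 240 + 83 = 323
  P = 161 − 2·83 − 323 = -328
  M = 59 − 6·83 + (-328) (+16 from intervention) = -751
  L = 16 − 2·83 − 2·(-751) = 1352

1352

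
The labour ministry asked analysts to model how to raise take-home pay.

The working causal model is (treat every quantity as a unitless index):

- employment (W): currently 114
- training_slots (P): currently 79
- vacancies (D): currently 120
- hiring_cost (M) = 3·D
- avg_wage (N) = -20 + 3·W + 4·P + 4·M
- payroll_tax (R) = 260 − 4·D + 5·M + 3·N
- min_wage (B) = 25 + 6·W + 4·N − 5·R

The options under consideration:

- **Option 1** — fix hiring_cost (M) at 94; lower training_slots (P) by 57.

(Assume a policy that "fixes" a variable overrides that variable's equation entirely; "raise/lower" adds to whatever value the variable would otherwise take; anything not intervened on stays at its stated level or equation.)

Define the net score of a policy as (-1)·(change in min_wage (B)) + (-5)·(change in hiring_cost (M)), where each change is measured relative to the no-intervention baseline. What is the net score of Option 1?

Baseline:
  W = 114
  P = 79
  D = 120
  M = 0 + 3·120 = 360
  N = -20 + 3·114 + 4·79 + 4·360 = 2078
  R = 260 − 4·120 + 5·360 + 3·2078 = 7814
  B = 25 + 6·114 + 4·2078 − 5·7814 = -30049
Option 1 (M := 94, P − 57):
  W = 114
  P = 79 − 57 = 22
  D = 120
  M = 94
  N = -20 + 3·114 + 4·22 + 4·94 = 786
  R = 260 − 4·120 + 5·94 + 3·786 = 2608
  B = 25 + 6·114 + 4·786 − 5·2608 = -9187
ΔB = -9187 − (-30049) = 20862; ΔM = 94 − 360 = -266
Score = (-1)·20862 + (-5)·(-266) = -19532

-19532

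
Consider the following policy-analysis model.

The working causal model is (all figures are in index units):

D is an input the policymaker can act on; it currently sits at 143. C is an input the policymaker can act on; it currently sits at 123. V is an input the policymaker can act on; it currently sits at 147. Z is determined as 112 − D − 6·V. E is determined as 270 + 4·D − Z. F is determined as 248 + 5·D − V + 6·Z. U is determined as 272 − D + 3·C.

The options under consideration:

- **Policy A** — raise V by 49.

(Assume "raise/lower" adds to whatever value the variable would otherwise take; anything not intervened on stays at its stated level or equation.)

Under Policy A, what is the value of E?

Policy A (V + 49):
  D = 143
  V = 147 + 49 = 196
  Z = 112 − 143 − 6·196 = -1207
  E = 270 + 4·143 − (-1207) = 2049

2049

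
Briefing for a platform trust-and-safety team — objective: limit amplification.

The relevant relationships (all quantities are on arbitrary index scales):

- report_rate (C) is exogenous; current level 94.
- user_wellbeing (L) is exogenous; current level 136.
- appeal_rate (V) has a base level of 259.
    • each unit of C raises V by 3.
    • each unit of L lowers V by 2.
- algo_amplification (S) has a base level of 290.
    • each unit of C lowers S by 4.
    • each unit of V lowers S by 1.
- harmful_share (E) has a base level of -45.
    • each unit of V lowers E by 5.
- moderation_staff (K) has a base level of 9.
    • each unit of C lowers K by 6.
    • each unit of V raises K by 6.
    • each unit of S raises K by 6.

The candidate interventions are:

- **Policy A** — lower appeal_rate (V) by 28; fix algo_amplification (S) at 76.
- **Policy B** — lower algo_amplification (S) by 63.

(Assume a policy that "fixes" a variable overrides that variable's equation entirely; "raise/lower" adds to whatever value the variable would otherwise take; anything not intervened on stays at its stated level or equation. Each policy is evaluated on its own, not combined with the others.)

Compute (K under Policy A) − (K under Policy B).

2796

Policy A (V − 28, S := 76):
  C = 94
  L = 136
  V = 259 + 3·94 − 2·136 (−28 from intervention) = 241
  S = 76
  K = 9 − 6·94 + 6·241 + 6·76 = 1347
Policy B (S − 63):
  C = 94
  L = 136
  V = 259 + 3·94 − 2·136 = 269
  S = 290 − 4·94 − 269 (−63 from intervention) = -418
  K = 9 − 6·94 + 6·269 + 6·(-418) = -1449
K: 1347 − (-1449) = 2796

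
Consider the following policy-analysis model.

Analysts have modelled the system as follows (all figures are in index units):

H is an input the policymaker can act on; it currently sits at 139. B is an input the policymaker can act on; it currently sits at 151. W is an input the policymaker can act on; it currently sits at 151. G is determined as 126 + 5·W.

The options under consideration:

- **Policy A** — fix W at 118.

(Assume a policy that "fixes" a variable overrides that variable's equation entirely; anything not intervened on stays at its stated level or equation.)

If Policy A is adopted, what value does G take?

Policy A (W := 118):
  W = 118
  G = 126 + 5·118 = 716

716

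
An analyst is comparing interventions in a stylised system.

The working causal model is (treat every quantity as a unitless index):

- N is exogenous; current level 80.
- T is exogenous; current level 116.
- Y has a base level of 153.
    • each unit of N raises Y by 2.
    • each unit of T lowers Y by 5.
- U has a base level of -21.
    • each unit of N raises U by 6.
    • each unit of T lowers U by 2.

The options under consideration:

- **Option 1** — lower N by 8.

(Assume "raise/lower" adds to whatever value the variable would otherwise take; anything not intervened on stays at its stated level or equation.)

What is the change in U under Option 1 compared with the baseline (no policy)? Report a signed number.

Baseline:
  N = 80
  T = 116
  U = -21 + 6·80 − 2·116 = 227
Option 1 (N − 8):
  N = 80 − 8 = 72
  T = 116
  U = -21 + 6·72 − 2·116 = 179
Change in U: 179 − 227 = -48

-48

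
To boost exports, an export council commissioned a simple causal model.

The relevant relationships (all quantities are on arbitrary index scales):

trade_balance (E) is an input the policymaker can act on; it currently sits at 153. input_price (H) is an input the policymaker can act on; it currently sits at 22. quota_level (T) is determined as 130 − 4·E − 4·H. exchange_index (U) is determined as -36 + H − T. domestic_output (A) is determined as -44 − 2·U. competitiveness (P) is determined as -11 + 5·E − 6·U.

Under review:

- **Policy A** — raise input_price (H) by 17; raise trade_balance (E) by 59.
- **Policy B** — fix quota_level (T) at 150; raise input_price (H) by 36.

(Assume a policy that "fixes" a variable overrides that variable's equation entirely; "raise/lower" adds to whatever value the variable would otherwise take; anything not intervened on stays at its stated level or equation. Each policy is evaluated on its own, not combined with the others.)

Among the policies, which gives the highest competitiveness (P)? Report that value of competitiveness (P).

1522

Policy A (H + 17, E + 59):
  E = 153 + 59 = 212
  H = 22 + 17 = 39
  T = 130 − 4·212 − 4·39 = -874
  U = -36 + 39 − (-874) = 877
  P = -11 + 5·212 − 6·877 = -4213
Policy B (T := 150, H + 36):
  E = 153
  H = 22 + 36 = 58
  T = 150
  U = -36 + 58 − 150 = -128
  P = -11 + 5·153 − 6·(-128) = 1522
Comparing — Policy A: P=-4213, Policy B: P=1522. Highest is 1522 (Policy B).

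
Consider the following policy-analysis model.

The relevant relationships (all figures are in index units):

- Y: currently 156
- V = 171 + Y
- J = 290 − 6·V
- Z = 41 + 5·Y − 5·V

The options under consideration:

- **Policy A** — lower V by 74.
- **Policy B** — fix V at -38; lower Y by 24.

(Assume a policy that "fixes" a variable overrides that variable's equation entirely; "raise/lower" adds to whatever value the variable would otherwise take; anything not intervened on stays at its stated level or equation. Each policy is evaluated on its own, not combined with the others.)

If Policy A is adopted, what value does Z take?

Policy A (V − 74):
  Y = 156
  V = 171 + 156 (−74 from intervention) = 253
  Z = 41 + 5·156 − 5·253 = -444

-444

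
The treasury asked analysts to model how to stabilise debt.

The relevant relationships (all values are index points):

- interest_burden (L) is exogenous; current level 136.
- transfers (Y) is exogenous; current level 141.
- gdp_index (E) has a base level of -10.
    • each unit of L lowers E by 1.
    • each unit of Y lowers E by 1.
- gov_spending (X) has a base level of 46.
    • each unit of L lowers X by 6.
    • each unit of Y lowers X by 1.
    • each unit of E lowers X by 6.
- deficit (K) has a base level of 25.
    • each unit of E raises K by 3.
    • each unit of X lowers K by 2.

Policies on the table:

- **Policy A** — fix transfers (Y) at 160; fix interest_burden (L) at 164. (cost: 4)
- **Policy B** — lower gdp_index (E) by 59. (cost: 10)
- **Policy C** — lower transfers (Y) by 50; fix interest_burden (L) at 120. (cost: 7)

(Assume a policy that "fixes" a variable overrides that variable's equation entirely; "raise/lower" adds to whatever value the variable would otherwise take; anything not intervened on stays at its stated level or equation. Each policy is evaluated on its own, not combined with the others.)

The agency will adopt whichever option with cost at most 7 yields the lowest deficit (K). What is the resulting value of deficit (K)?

Policy A (Y := 160, L := 164):
  L = 164
  Y = 160
  E = -10 − 164 − 160 = -334
  X = 46 − 6·164 − 160 − 6·(-334) = 906
  K = 25 + 3·(-334) − 2·906 = -2789
Policy C (Y − 50, L := 120):
  L = 120
  Y = 141 − 50 = 91
  E = -10 − 120 − 91 = -221
  X = 46 − 6·120 − 91 − 6·(-221) = 561
  K = 25 + 3·(-221) − 2·561 = -1760
Comparing — Policy A: K=-2789, Policy C: K=-1760. Lowest is -2789 (Policy A).

-2789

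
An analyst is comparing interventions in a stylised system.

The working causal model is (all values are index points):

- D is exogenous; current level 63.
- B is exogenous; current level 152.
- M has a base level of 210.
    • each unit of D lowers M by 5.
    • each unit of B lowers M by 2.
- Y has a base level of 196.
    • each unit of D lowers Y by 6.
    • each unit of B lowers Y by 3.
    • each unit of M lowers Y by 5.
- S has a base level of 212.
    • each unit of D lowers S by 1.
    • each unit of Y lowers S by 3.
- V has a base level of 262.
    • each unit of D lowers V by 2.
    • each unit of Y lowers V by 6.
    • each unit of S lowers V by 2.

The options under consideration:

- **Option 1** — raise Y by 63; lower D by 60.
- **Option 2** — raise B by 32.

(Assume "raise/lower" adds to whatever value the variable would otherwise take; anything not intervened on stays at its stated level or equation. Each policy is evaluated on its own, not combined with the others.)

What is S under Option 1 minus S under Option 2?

Option 1 (Y + 63, D − 60):
  D = 63 − 60 = 3
  B = 152
  M = 210 − 5·3 − 2·152 = -109
  Y = 196 − 6·3 − 3·152 − 5·(-109) (+63 from intervention) = 330
  S = 212 − 3 − 3·330 = -781
Option 2 (B + 32):
  D = 63
  B = 152 + 32 = 184
  M = 210 − 5·63 − 2·184 = -473
  Y = 196 − 6·63 − 3·184 − 5·(-473) = 1631
  S = 212 − 63 − 3·1631 = -4744
S: -781 − (-4744) = 3963

3963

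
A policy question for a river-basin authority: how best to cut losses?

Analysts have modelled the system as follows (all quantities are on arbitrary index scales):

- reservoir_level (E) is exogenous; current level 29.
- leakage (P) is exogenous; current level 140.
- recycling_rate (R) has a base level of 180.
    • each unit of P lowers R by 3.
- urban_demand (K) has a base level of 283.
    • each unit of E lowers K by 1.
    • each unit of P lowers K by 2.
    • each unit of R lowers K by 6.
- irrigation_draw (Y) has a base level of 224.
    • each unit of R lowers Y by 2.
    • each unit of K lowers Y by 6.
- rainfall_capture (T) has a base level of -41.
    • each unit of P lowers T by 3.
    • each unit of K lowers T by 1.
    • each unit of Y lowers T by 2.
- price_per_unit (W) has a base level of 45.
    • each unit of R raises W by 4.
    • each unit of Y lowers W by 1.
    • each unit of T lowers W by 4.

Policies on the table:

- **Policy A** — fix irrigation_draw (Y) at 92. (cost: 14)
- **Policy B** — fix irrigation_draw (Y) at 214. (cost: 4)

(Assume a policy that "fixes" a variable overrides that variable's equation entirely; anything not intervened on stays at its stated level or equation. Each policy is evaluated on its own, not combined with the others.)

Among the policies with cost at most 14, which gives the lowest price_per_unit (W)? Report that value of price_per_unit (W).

7229

Policy A (Y := 92):
  E = 29
  P = 140
  R = 180 − 3·140 = -240
  K = 283 − 29 − 2·140 − 6·(-240) = 1414
  Y = 92
  T = -41 − 3·140 − 1414 − 2·92 = -2059
  W = 45 + 4·(-240) − 92 − 4·(-2059) = 7229
Policy B (Y := 214):
  E = 29
  P = 140
  R = 180 − 3·140 = -240
  K = 283 − 29 − 2·140 − 6·(-240) = 1414
  Y = 214
  T = -41 − 3·140 − 1414 − 2·214 = -2303
  W = 45 + 4·(-240) − 214 − 4·(-2303) = 8083
Comparing — Policy A: W=7229, Policy B: W=8083. Lowest is 7229 (Policy A).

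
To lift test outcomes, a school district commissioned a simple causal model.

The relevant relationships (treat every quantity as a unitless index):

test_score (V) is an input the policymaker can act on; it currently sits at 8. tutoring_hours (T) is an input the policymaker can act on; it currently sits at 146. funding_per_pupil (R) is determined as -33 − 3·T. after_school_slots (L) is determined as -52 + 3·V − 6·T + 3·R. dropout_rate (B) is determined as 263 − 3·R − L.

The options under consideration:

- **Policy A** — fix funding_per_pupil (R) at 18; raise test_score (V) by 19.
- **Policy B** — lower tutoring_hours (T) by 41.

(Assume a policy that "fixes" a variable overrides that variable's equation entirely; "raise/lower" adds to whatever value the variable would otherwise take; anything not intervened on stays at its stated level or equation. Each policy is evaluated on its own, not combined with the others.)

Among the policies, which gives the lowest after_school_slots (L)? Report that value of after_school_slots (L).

Policy A (R := 18, V + 19):
  V = 8 + 19 = 27
  T = 146
  R = 18
  L = -52 + 3·27 − 6·146 + 3·18 = -793
Policy B (T − 41):
  V = 8
  T = 146 − 41 = 105
  R = -33 − 3·105 = -348
  L = -52 + 3·8 − 6·105 + 3·(-348) = -1702
Comparing — Policy A: L=-793, Policy B: L=-1702. Lowest is -1702 (Policy B).

-1702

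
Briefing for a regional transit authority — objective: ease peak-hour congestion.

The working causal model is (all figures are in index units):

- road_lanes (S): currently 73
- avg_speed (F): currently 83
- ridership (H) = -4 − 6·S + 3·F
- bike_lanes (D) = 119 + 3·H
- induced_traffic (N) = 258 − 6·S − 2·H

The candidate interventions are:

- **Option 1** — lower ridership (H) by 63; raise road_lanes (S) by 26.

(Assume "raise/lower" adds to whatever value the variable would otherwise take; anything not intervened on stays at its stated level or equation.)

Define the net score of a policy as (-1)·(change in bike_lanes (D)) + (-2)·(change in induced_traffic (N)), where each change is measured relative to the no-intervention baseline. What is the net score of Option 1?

Baseline:
  S = 73
  F = 83
  H = -4 − 6·73 + 3·83 = -193
  D = 119 + 3·(-193) = -460
  N = 258 − 6·73 − 2·(-193) = 206
Option 1 (H − 63, S + 26):
  S = 73 + 26 = 99
  F = 83
  H = -4 − 6·99 + 3·83 (−63 from intervention) = -412
  D = 119 + 3·(-412) = -1117
  N = 258 − 6·99 − 2·(-412) = 488
ΔD = -1117 − (-460) = -657; ΔN = 488 − 206 = 282
Score = (-1)·(-657) + (-2)·282 = 93

93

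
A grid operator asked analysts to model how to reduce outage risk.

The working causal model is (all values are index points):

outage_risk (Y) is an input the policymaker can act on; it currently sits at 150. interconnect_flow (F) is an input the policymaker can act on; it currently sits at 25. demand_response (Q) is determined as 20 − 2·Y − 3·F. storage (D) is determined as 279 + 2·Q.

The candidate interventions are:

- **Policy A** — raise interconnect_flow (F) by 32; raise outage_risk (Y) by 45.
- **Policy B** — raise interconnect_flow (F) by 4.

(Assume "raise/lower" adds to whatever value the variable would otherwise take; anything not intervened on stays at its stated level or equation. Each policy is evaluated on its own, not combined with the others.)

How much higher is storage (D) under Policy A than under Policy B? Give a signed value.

Policy A (F + 32, Y + 45):
  Y = 150 + 45 = 195
  F = 25 + 32 = 57
  Q = 20 − 2·195 − 3·57 = -541
  D = 279 + 2·(-541) = -803
Policy B (F + 4):
  Y = 150
  F = 25 + 4 = 29
  Q = 20 − 2·150 − 3·29 = -367
  D = 279 + 2·(-367) = -455
D: -803 − (-455) = -348

-348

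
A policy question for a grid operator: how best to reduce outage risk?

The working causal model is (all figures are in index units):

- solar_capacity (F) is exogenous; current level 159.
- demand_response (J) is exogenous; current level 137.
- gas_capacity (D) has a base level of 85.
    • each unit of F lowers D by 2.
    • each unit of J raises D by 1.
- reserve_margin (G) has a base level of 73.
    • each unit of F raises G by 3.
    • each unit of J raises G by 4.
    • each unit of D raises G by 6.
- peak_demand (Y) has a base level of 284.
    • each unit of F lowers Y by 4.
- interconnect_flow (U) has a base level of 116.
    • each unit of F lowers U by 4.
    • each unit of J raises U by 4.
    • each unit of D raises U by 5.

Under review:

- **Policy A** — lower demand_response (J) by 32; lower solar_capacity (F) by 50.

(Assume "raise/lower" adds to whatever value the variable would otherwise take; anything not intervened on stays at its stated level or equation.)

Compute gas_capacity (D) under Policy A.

-28

Policy A (J − 32, F − 50):
  F = 159 − 50 = 109
  J = 137 − 32 = 105
  D = 85 − 2·109 + 105 = -28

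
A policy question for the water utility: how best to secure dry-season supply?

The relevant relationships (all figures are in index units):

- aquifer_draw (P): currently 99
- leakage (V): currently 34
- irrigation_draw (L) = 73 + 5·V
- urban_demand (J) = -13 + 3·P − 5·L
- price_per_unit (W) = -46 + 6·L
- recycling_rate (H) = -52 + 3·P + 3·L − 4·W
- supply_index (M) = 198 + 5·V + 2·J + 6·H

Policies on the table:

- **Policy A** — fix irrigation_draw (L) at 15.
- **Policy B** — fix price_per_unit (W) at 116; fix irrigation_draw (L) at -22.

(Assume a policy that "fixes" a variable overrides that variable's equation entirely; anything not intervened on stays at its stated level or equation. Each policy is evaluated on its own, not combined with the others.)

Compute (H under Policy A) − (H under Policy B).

Policy A (L := 15):
  P = 99
  V = 34
  L = 15
  W = -46 + 6·15 = 44
  H = -52 + 3·99 + 3·15 − 4·44 = 114
Policy B (W := 116, L := -22):
  P = 99
  V = 34
  L = -22
  W = 116
  H = -52 + 3·99 + 3·(-22) − 4·116 = -285
H: 114 − (-285) = 399

399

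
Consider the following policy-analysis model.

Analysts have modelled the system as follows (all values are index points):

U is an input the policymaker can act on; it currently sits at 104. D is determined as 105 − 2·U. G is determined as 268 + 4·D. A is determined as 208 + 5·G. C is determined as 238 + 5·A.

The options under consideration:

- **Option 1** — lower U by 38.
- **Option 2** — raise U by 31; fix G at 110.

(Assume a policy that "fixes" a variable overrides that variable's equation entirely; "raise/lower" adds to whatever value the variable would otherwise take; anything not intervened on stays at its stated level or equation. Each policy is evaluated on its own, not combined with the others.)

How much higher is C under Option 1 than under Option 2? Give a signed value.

1250

Option 1 (U − 38):
  U = 104 − 38 = 66
  D = 105 − 2·66 = -27
  G = 268 + 4·(-27) = 160
  A = 208 + 5·160 = 1008
  C = 238 + 5·1008 = 5278
Option 2 (U + 31, G := 110):
  U = 104 + 31 = 135
  D = 105 − 2·135 = -165
  G = 110
  A = 208 + 5·110 = 758
  C = 238 + 5·758 = 4028
C: 5278 − 4028 = 1250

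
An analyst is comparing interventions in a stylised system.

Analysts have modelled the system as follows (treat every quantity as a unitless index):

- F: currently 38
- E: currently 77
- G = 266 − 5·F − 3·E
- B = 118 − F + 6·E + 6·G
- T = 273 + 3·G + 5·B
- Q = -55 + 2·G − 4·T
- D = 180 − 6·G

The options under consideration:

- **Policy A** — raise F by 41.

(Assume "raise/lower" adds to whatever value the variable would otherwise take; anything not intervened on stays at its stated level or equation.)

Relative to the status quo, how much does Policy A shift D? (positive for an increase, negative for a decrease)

1230

Baseline:
  F = 38
  E = 77
  G = 266 − 5·38 − 3·77 = -155
  D = 180 − 6·(-155) = 1110
Policy A (F + 41):
  F = 38 + 41 = 79
  E = 77
  G = 266 − 5·79 − 3·77 = -360
  D = 180 − 6·(-360) = 2340
Change in D: 2340 − 1110 = 1230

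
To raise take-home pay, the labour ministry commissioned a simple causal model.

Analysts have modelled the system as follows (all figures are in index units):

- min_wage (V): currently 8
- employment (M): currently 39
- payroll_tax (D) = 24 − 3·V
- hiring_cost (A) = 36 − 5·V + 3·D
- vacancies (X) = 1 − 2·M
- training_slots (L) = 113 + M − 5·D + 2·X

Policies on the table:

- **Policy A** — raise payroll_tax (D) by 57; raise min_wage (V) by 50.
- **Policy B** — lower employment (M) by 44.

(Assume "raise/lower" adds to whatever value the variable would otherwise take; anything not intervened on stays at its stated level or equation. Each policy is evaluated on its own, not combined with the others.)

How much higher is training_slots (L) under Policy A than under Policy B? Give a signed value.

333

Policy A (D + 57, V + 50):
  V = 8 + 50 = 58
  M = 39
  D = 24 − 3·58 (+57 from intervention) = -93
  X = 1 − 2·39 = -77
  L = 113 + 39 − 5·(-93) + 2·(-77) = 463
Policy B (M − 44):
  V = 8
  M = 39 − 44 = -5
  D = 24 − 3·8 = 0
  X = 1 − 2·(-5) = 11
  L = 113 + (-5) − 5·0 + 2·11 = 130
L: 463 − 130 = 333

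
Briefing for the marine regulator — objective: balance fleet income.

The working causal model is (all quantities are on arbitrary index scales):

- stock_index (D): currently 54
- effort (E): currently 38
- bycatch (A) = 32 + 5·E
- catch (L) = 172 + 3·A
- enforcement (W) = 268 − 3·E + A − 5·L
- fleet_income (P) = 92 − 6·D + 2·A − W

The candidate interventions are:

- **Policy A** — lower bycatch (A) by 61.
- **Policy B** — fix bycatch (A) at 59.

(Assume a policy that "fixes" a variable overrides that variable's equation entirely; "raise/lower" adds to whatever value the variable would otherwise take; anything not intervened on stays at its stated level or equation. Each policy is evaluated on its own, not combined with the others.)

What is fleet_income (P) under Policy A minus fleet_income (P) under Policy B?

1632

Policy A (A − 61):
  D = 54
  E = 38
  A = 32 + 5·38 (−61 from intervention) = 161
  L = 172 + 3·161 = 655
  W = 268 − 3·38 + 161 − 5·655 = -2960
  P = 92 − 6·54 + 2·161 − (-2960) = 3050
Policy B (A := 59):
  D = 54
  E = 38
  A = 59
  L = 172 + 3·59 = 349
  W = 268 − 3·38 + 59 − 5·349 = -1532
  P = 92 − 6·54 + 2·59 − (-1532) = 1418
P: 3050 − 1418 = 1632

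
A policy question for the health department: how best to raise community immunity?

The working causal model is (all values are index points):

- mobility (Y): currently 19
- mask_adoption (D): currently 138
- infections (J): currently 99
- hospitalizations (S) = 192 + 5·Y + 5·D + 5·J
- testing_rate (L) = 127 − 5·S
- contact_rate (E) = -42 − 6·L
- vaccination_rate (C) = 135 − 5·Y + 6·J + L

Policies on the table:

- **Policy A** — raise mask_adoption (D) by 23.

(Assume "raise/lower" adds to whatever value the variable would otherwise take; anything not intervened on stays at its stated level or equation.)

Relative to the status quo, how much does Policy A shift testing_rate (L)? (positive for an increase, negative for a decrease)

Baseline:
  Y = 19
  D = 138
  J = 99
  S = 192 + 5·19 + 5·138 + 5·99 = 1472
  L = 127 − 5·1472 = -7233
Policy A (D + 23):
  Y = 19
  D = 138 + 23 = 161
  J = 99
  S = 192 + 5·19 + 5·161 + 5·99 = 1587
  L = 127 − 5·1587 = -7808
Change in L: -7808 − (-7233) = -575

-575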